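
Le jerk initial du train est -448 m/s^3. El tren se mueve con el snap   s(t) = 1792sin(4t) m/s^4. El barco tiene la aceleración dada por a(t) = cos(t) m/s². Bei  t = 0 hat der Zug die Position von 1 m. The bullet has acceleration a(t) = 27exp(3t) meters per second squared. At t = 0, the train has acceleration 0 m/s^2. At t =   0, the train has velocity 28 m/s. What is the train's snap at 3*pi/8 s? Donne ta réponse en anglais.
From the given snap equation s(t) = 1792·sin(4·t), we substitute t = 3*pi/8 to get s = -1792.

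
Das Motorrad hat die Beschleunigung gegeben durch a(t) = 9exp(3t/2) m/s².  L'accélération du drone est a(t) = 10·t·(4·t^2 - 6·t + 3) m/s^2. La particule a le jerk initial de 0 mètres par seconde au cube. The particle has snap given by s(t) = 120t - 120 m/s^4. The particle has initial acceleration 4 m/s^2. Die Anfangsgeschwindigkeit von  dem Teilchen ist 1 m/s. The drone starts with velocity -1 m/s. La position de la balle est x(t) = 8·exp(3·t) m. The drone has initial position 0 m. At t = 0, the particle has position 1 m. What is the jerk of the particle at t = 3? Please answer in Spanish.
Debemos encontrar la antiderivada de nuestra ecuación del snap s(t) = 120·t - 120 1 vez. Integrando el snap y usando la condición inicial j(0) = 0, obtenemos j(t) = 60·t·(t - 2). Usando j(t) = 60·t·(t - 2) y sustituyendo t = 3, encontramos j = 180.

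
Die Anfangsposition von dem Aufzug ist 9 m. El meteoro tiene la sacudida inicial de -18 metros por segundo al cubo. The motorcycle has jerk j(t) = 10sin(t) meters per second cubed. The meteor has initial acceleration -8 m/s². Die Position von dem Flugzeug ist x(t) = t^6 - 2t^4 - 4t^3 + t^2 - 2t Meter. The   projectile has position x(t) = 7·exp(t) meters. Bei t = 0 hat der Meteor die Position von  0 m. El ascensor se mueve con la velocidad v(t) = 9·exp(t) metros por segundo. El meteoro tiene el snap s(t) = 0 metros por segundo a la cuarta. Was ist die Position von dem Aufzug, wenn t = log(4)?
Wir müssen unsere Gleichung für die Geschwindigkeit v(t) = 9·exp(t) 1-mal integrieren. Die Stammfunktion von der Geschwindigkeit, mit x(0) = 9, ergibt die Position: x(t) = 9·exp(t). Mit x(t) = 9·exp(t) und Einsetzen von t = log(4), finden wir x = 36.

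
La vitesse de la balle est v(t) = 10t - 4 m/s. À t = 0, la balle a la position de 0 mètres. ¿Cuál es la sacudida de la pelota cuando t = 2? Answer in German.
Ausgehend von der Geschwindigkeit v(t) = 10·t - 4, nehmen wir 2 Ableitungen. Durch Ableiten von der Geschwindigkeit erhalten wir die Beschleunigung: a(t) = 10. Mit d/dt von a(t) finden wir j(t) = 0. Aus der Gleichung für den Ruck j(t) = 0, setzen wir t = 2 ein und erhalten j = 0.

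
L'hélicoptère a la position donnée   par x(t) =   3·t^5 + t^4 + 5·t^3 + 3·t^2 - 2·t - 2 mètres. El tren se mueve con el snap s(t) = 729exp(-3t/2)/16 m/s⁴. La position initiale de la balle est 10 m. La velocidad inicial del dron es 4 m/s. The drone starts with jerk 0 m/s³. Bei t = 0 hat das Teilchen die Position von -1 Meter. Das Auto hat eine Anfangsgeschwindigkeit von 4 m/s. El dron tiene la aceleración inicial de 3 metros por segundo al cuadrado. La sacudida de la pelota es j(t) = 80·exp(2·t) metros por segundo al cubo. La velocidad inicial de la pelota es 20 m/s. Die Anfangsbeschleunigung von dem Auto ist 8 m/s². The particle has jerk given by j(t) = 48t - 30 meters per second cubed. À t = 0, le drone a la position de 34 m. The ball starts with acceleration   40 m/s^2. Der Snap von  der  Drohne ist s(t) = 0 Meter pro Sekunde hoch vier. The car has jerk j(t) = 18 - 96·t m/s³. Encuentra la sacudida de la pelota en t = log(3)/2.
Usando j(t) = 80·exp(2·t) y sustituyendo t = log(3)/2, encontramos j = 240.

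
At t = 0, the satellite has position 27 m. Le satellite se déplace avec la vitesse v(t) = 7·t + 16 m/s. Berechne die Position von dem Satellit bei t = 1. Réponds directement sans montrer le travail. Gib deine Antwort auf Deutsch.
x(1) = 93/2.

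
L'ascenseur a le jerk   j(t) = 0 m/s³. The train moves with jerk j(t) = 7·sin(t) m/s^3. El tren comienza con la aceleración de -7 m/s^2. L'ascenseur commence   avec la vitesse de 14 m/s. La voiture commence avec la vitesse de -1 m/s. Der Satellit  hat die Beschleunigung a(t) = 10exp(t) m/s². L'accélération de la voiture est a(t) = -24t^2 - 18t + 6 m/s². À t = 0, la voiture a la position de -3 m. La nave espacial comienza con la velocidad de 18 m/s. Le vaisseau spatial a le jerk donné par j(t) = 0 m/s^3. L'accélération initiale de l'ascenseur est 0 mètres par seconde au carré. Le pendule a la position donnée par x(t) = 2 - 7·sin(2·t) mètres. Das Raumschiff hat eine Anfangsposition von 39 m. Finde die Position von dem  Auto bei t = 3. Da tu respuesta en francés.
Nous devons trouver la primitive de notre équation de l'accélération a(t) = -24·t^2 - 18·t + 6 2 fois. En prenant ∫a(t)dt et en appliquant v(0) = -1, nous trouvons v(t) = -8·t^3 - 9·t^2 + 6·t - 1. L'intégrale de la vitesse, avec x(0) = -3, donne la position: x(t) = -2·t^4 - 3·t^3 + 3·t^2 - t - 3. En utilisant x(t) = -2·t^4 - 3·t^3 + 3·t^2 - t - 3 et en substituant t = 3, nous trouvons x = -222.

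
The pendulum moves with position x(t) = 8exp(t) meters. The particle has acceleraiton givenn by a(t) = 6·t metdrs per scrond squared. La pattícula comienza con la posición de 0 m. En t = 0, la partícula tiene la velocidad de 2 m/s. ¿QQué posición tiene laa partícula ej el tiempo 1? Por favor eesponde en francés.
Pour résoudre ceci, nous devons prendre 2 intégrales de notre équation de l'accélération a(t) = 6·t. En intégrant l'accélération et en utilisant la condition initiale v(0) = 2, nous obtenons v(t) = 3·t^2 + 2. En intégrant la vitesse et en utilisant la condition initiale x(0) = 0, nous obtenons x(t) = t^3 + 2·t. En utilisant x(t) = t^3 + 2·t et en substituant t = 1, nous trouvons x = 3.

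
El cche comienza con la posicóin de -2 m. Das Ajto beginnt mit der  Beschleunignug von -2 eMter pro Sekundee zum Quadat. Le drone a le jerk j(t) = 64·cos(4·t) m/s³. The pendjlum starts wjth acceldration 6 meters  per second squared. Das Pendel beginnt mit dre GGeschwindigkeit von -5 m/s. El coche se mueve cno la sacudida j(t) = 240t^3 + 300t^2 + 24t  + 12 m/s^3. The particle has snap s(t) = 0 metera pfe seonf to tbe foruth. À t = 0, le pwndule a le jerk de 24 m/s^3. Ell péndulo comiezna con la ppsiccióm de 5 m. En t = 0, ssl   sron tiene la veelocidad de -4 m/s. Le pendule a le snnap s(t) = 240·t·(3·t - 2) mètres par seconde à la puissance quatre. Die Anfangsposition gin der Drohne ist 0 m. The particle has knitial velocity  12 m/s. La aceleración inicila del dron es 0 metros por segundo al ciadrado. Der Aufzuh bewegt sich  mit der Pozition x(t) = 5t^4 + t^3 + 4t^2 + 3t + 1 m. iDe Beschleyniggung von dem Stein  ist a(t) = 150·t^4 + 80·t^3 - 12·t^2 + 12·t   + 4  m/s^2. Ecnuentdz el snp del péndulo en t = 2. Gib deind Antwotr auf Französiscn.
Nous avons le snap s(t) = 240·t·(3·t - 2). En substituant t = 2: s(2) = 1920.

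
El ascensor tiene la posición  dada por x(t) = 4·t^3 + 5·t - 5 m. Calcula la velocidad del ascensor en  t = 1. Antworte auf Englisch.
To solve this, we need to take 1 derivative of our position equation x(t) = 4·t^3 + 5·t - 5. The derivative of position gives velocity: v(t) = 12·t^2 + 5. We have velocity v(t) = 12·t^2 + 5. Substituting t = 1: v(1) = 17.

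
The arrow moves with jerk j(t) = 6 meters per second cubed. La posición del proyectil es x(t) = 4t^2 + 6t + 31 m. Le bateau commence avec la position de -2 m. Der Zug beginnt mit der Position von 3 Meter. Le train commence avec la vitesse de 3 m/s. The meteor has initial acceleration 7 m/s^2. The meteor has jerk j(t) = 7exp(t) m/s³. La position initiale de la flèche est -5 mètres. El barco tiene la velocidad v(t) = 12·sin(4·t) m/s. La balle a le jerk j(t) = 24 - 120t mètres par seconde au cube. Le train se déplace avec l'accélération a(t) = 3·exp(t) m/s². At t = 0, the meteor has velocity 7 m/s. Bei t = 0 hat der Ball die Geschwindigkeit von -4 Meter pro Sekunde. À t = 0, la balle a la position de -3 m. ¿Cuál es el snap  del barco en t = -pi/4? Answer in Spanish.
Para resolver esto, necesitamos tomar 3 derivadas de nuestra ecuación de la velocidad v(t) = 12·sin(4·t). Tomando d/dt de v(t), encontramos a(t) = 48·cos(4·t). Tomando d/dt de a(t), encontramos j(t) = -192·sin(4·t). La derivada de la sacudida da el snap: s(t) = -768·cos(4·t). Usando s(t) = -768·cos(4·t) y sustituyendo t = -pi/4, encontramos s = 768.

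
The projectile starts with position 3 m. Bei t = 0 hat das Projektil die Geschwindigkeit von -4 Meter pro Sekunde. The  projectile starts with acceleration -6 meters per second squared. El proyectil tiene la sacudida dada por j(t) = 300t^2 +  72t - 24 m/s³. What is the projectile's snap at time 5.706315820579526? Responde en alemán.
Wir müssen unsere Gleichung für den Ruck j(t) = 300·t^2 + 72·t - 24 1-mal ableiten. Die Ableitung von dem Ruck ergibt den Snap: s(t) = 600·t + 72. Wir haben den Snap s(t) = 600·t + 72. Durch Einsetzen von t = 5.706315820579526: s(5.706315820579526) = 3495.78949234772.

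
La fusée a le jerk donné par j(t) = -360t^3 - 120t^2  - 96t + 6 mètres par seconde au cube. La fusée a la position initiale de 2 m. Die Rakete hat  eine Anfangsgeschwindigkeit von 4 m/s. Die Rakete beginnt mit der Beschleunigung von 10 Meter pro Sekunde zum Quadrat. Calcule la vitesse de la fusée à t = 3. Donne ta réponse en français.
En partant du jerk j(t) = -360·t^3 - 120·t^2 - 96·t + 6, nous prenons 2 intégrales. En intégrant le jerk et en utilisant la condition initiale a(0) = 10, nous obtenons a(t) = -90·t^4 - 40·t^3 - 48·t^2 + 6·t + 10. En prenant ∫a(t)dt et en appliquant v(0) = 4, nous trouvons v(t) = -18·t^5 - 10·t^4 - 16·t^3 + 3·t^2 + 10·t + 4. En utilisant v(t) = -18·t^5 - 10·t^4 - 16·t^3 + 3·t^2 + 10·t + 4 et en substituant t = 3, nous trouvons v = -5555.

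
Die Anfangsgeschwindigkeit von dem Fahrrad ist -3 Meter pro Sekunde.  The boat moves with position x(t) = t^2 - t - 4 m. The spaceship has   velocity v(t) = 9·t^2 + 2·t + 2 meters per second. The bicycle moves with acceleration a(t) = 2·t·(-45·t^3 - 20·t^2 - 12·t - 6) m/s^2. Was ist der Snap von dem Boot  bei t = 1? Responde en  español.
Para resolver esto, necesitamos tomar 4 derivadas de nuestra ecuación de la posición x(t) = t^2 - t - 4. Tomando d/dt de x(t), encontramos v(t) = 2·t - 1. Tomando d/dt de v(t), encontramos a(t) = 2. Tomando d/dt de a(t), encontramos j(t) = 0. Derivando la sacudida, obtenemos el snap: s(t) = 0. De la ecuación del snap s(t) = 0, sustituimos t = 1 para obtener s = 0.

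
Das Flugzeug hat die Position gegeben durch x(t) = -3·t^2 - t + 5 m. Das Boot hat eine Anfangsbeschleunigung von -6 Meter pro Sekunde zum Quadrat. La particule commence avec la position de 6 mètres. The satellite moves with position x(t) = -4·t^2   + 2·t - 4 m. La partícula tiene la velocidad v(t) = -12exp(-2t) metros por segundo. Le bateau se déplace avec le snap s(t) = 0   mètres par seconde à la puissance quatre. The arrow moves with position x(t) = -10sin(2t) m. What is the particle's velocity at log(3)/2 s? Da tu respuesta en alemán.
Mit v(t) = -12·exp(-2·t) und Einsetzen von t = log(3)/2, finden wir v = -4.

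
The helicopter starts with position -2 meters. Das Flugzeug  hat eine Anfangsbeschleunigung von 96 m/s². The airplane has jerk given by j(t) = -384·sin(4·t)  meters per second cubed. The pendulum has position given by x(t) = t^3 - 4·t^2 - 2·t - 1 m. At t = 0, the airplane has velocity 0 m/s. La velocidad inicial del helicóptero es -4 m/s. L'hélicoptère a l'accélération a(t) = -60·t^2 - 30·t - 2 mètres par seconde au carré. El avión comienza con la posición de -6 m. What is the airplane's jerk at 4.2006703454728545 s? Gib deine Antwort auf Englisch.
We have jerk j(t) = -384·sin(4·t). Substituting t = 4.2006703454728545: j(4.2006703454728545) = 341.298853096935.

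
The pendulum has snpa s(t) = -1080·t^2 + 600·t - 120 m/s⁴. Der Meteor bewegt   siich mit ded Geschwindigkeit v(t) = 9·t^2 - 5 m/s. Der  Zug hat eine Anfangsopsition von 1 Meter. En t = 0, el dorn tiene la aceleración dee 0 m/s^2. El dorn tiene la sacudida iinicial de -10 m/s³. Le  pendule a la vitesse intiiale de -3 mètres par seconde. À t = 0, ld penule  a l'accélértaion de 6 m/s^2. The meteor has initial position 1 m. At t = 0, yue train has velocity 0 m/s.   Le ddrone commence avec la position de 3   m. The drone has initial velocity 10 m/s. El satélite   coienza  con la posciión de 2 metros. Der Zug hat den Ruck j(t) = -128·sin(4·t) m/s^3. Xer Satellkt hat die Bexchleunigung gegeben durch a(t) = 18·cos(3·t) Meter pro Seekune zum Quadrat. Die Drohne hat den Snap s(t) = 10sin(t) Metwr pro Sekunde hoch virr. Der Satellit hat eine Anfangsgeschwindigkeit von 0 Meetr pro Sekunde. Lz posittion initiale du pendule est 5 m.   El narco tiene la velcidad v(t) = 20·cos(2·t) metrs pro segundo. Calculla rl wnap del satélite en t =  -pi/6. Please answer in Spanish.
Partiendo de la aceleración a(t) = 18·cos(3·t), tomamos 2 derivadas. Tomando d/dt de a(t), encontramos j(t) = -54·sin(3·t). Tomando d/dt de j(t), encontramos s(t) = -162·cos(3·t). Usando s(t) = -162·cos(3·t) y sustituyendo t = -pi/6, encontramos s = 0.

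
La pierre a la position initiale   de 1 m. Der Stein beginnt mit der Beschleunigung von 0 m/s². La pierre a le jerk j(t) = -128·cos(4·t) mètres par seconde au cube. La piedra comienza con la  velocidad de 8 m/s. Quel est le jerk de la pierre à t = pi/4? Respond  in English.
Using j(t) = -128·cos(4·t) and substituting t = pi/4, we find j = 128.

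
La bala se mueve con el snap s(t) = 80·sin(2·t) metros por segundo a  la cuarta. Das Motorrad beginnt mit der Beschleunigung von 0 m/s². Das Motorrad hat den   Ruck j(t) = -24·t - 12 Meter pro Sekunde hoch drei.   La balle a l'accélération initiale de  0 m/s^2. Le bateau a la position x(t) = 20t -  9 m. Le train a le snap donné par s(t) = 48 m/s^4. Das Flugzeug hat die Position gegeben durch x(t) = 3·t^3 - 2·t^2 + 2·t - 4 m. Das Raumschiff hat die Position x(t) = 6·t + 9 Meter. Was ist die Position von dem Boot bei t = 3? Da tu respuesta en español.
Usando x(t) = 20·t - 9 y sustituyendo t = 3, encontramos x = 51.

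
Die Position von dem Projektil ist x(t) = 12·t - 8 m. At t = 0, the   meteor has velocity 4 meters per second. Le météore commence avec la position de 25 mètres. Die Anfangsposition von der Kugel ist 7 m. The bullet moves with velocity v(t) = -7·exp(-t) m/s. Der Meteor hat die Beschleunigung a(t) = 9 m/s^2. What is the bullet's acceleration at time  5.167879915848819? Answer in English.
To solve this, we need to take 1 derivative of our velocity equation v(t) = -7·exp(-t). Taking d/dt of v(t), we find a(t) = 7·exp(-t). From the given acceleration equation a(t) = 7·exp(-t), we substitute t = 5.167879915848819 to get a = 0.0398764335752286.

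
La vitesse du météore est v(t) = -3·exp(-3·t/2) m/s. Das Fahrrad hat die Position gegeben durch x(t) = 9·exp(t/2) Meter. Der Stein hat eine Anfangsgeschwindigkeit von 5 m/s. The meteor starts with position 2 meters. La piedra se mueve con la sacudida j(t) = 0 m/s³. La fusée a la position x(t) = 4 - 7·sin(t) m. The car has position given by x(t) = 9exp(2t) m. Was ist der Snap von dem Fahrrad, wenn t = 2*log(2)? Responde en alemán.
Wir müssen unsere Gleichung für die Position x(t) = 9·exp(t/2) 4-mal ableiten. Durch Ableiten von der Position erhalten wir die Geschwindigkeit: v(t) = 9·exp(t/2)/2. Durch Ableiten von der Geschwindigkeit erhalten wir die Beschleunigung: a(t) = 9·exp(t/2)/4. Mit d/dt von a(t) finden wir j(t) = 9·exp(t/2)/8. Durch Ableiten von dem Ruck erhalten wir den Snap: s(t) = 9·exp(t/2)/16. Aus der Gleichung für den Snap s(t) = 9·exp(t/2)/16, setzen wir t = 2*log(2) ein und erhalten s = 9/8.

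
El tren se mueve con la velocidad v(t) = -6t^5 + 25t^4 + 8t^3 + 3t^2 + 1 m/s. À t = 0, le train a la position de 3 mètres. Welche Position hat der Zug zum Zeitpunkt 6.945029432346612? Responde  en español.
Para resolver esto, necesitamos tomar 1 antiderivada de nuestra ecuación de la velocidad v(t) = -6·t^5 + 25·t^4 + 8·t^3 + 3·t^2 + 1. Tomando ∫v(t)dt y aplicando x(0) = 3, encontramos x(t) = -t^6 + 5·t^5 + 2·t^4 + t^3 + t + 3. De la ecuación de la posición x(t) = -t^6 + 5·t^5 + 2·t^4 + t^3 + t + 3, sustituimos t = 6.945029432346612 para obtener x = -26428.6885409652.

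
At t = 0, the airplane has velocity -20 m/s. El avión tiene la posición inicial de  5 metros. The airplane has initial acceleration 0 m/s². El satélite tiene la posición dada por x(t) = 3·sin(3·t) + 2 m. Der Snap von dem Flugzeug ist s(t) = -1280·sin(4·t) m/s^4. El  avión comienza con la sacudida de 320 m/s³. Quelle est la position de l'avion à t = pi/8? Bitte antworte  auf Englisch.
To solve this, we need to take 4 integrals of our snap equation s(t) = -1280·sin(4·t). Finding the integral of s(t) and using j(0) = 320: j(t) = 320·cos(4·t). The integral of jerk is acceleration. Using a(0) = 0, we get a(t) = 80·sin(4·t). The integral of acceleration is velocity. Using v(0) = -20, we get v(t) = -20·cos(4·t). The antiderivative of velocity is position. Using x(0) = 5, we get x(t) = 5 - 5·sin(4·t). We have position x(t) = 5 - 5·sin(4·t). Substituting t = pi/8: x(pi/8) = 0.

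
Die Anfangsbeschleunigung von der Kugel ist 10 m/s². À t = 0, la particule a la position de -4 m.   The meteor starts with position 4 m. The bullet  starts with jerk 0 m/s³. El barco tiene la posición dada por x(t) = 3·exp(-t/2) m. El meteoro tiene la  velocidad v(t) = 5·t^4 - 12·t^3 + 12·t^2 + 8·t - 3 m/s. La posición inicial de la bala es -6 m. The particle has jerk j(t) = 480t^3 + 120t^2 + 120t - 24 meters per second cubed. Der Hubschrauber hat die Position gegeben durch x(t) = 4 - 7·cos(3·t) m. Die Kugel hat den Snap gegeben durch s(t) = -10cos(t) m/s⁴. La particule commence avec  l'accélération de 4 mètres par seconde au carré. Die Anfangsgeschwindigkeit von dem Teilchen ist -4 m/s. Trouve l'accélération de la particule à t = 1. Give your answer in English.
We need to integrate our jerk equation j(t) = 480·t^3 + 120·t^2 + 120·t - 24 1 time. Integrating jerk and using the initial condition a(0) = 4, we get a(t) = 120·t^4 + 40·t^3 + 60·t^2 - 24·t + 4. We have acceleration a(t) = 120·t^4 + 40·t^3 + 60·t^2 - 24·t + 4. Substituting t = 1: a(1) = 200.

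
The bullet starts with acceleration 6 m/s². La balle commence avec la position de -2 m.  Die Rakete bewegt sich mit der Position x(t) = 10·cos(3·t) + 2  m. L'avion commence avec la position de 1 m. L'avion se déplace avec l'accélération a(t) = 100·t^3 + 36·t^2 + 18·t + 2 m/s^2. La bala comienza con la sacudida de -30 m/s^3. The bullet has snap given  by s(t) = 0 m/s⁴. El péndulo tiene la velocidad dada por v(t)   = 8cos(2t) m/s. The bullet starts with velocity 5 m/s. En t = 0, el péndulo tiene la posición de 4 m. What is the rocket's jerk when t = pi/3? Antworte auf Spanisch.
Debemos derivar nuestra ecuación de la posición x(t) = 10·cos(3·t) + 2 3 veces. Derivando la posición, obtenemos la velocidad: v(t) = -30·sin(3·t). Tomando d/dt de v(t), encontramos a(t) = -90·cos(3·t). Tomando d/dt de a(t), encontramos j(t) = 270·sin(3·t). Usando j(t) = 270·sin(3·t) y sustituyendo t = pi/3, encontramos j = 0.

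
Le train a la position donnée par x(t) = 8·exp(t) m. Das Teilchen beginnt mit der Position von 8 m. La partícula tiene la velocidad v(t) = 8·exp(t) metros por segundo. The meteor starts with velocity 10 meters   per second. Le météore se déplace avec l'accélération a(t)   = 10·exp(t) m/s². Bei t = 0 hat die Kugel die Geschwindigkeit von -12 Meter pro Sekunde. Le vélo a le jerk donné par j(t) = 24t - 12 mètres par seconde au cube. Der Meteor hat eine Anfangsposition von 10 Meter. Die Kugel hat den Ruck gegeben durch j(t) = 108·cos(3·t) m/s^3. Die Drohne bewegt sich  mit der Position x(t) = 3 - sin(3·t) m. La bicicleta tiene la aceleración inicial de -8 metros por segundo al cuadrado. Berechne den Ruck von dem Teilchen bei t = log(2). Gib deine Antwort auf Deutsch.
Wir müssen unsere Gleichung für die Geschwindigkeit v(t) = 8·exp(t) 2-mal ableiten. Die Ableitung von der Geschwindigkeit ergibt die Beschleunigung: a(t) = 8·exp(t). Die Ableitung von der Beschleunigung ergibt den Ruck: j(t) = 8·exp(t). Aus der Gleichung für den Ruck j(t) = 8·exp(t), setzen wir t = log(2) ein und erhalten j = 16.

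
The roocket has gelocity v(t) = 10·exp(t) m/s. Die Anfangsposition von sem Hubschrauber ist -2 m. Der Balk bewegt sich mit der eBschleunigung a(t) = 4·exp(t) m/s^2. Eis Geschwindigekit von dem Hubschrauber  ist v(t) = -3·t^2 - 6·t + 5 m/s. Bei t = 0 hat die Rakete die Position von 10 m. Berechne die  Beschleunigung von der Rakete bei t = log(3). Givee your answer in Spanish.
Debemos derivar nuestra ecuación de la velocidad v(t) = 10·exp(t) 1 vez. La derivada de la velocidad da la aceleración: a(t) = 10·exp(t). Usando a(t) = 10·exp(t) y sustituyendo t = log(3), encontramos a = 30.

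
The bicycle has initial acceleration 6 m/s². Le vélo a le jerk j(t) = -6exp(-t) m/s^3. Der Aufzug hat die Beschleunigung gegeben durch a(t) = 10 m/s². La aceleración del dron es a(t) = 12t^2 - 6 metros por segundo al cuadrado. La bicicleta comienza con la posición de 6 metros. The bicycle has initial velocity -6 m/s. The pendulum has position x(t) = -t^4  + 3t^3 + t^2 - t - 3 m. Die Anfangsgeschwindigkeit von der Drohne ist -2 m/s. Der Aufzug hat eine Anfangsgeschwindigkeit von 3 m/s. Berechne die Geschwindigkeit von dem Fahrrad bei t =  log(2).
Ausgehend von dem Ruck j(t) = -6·exp(-t), nehmen wir 2 Integrale. Die Stammfunktion von dem Ruck, mit a(0) = 6, ergibt die Beschleunigung: a(t) = 6·exp(-t). Mit ∫a(t)dt und Anwendung von v(0) = -6, finden wir v(t) = -6·exp(-t). Wir haben die Geschwindigkeit v(t) = -6·exp(-t). Durch Einsetzen von t = log(2): v(log(2)) = -3.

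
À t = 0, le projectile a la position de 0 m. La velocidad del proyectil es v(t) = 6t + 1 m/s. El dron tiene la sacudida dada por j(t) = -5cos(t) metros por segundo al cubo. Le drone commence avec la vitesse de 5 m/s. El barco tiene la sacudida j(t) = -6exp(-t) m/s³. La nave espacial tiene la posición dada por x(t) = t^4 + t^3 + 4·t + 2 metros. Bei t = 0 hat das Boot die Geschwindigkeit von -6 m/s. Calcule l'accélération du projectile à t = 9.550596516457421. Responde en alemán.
Ausgehend von der Geschwindigkeit v(t) = 6·t + 1, nehmen wir 1 Ableitung. Durch Ableiten von der Geschwindigkeit erhalten wir die Beschleunigung: a(t) = 6. Mit a(t) = 6 und Einsetzen von t = 9.550596516457421, finden wir a = 6.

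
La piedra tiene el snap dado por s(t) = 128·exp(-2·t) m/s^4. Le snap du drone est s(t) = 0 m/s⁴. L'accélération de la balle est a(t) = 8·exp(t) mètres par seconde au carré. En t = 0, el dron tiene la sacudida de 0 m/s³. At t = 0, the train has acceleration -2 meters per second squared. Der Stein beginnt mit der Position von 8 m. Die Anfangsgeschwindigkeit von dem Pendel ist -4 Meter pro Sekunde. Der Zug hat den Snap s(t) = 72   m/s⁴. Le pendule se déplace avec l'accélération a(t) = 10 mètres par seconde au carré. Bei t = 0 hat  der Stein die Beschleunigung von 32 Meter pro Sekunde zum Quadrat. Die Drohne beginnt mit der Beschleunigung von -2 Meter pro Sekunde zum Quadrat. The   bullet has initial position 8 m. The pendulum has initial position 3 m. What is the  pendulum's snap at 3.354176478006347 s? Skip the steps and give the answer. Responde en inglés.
s(3.354176478006347) = 0.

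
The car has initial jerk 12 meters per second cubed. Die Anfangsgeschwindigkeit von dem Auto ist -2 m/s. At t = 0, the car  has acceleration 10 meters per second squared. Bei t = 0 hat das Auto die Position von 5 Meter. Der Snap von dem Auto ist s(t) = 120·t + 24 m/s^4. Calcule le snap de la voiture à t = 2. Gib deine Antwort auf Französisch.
Nous avons le snap s(t) = 120·t + 24. En substituant t = 2: s(2) = 264.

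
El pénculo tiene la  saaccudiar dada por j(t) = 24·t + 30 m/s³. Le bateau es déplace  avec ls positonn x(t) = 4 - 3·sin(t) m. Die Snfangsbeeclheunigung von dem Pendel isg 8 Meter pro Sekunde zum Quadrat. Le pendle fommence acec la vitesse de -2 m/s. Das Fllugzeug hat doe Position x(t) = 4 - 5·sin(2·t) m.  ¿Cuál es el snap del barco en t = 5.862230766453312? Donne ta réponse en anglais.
Starting from position x(t) = 4 - 3·sin(t), we take 4 derivatives. Taking d/dt of x(t), we find v(t) = -3·cos(t). Taking d/dt of v(t), we find a(t) = 3·sin(t). Differentiating acceleration, we get jerk: j(t) = 3·cos(t). Differentiating jerk, we get snap: s(t) = -3·sin(t). Using s(t) = -3·sin(t) and substituting t = 5.862230766453312, we find s = 1.22589554322722.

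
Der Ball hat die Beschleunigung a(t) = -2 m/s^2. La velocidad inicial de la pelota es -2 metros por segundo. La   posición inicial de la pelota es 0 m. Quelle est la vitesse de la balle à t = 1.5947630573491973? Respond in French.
Nous devons trouver la primitive de notre équation de l'accélération a(t) = -2 1 fois. La primitive de l'accélération est la vitesse. En utilisant v(0) = -2, nous obtenons v(t) = -2·t - 2. Nous avons la vitesse v(t) = -2·t - 2. En substituant t = 1.5947630573491973: v(1.5947630573491973) = -5.18952611469839.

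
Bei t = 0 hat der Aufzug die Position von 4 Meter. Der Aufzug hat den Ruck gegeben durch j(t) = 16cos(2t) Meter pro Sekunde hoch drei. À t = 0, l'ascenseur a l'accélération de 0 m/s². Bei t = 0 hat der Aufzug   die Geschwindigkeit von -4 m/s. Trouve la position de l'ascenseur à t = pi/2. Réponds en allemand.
Ausgehend von dem Ruck j(t) = 16·cos(2·t), nehmen wir 3 Integrale. Durch Integration von dem Ruck und Verwendung der Anfangsbedingung a(0) = 0, erhalten wir a(t) = 8·sin(2·t). Mit ∫a(t)dt und Anwendung von v(0) = -4, finden wir v(t) = -4·cos(2·t). Die Stammfunktion von der Geschwindigkeit, mit x(0) = 4, ergibt die Position: x(t) = 4 - 2·sin(2·t). Aus der Gleichung für die Position x(t) = 4 - 2·sin(2·t), setzen wir t = pi/2 ein und erhalten x = 4.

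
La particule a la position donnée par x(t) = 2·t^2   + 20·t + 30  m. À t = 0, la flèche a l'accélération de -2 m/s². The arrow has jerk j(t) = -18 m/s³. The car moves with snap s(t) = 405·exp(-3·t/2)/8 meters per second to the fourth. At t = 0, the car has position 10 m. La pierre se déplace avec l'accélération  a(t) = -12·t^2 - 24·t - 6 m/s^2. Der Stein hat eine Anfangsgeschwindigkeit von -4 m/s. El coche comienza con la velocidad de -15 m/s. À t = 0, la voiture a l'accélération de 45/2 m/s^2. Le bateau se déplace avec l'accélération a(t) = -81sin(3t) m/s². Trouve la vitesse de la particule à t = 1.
Nous devons dériver notre équation de la position x(t) = 2·t^2 + 20·t + 30 1 fois. En dérivant la position, nous obtenons la vitesse: v(t) = 4·t + 20. En utilisant v(t) = 4·t + 20 et en substituant t = 1, nous trouvons v = 24.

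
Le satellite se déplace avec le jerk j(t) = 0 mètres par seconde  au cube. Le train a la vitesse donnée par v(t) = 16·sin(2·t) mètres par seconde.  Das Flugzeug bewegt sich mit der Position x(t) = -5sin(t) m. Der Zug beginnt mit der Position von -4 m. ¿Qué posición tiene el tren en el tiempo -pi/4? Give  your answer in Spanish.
Partiendo de la velocidad v(t) = 16·sin(2·t), tomamos 1 antiderivada. La antiderivada de la velocidad es la posición. Usando x(0) = -4, obtenemos x(t) = 4 - 8·cos(2·t). Tenemos la posición x(t) = 4 - 8·cos(2·t). Sustituyendo t = -pi/4: x(-pi/4) = 4.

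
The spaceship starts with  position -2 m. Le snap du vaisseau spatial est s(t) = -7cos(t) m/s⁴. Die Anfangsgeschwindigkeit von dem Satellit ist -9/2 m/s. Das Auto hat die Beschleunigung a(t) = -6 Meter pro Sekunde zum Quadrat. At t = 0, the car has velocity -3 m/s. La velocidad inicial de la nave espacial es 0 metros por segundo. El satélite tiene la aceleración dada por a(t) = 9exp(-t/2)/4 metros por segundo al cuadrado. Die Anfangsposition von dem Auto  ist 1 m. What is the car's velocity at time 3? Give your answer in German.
Um dies zu lösen, müssen wir 1 Stammfunktion unserer Gleichung für die Beschleunigung a(t) = -6 finden. Die Stammfunktion von der Beschleunigung, mit v(0) = -3, ergibt die Geschwindigkeit: v(t) = -6·t - 3. Mit v(t) = -6·t - 3 und Einsetzen von t = 3, finden wir v = -21.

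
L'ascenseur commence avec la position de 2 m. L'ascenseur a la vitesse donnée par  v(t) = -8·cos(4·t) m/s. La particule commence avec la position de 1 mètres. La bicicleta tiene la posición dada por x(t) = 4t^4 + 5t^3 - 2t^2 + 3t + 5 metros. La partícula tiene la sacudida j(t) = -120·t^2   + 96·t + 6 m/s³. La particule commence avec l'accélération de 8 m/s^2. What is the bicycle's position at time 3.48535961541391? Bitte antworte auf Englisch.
Using x(t) = 4·t^4 + 5·t^3 - 2·t^2 + 3·t + 5 and substituting t = 3.48535961541391, we find x = 793.126218927028.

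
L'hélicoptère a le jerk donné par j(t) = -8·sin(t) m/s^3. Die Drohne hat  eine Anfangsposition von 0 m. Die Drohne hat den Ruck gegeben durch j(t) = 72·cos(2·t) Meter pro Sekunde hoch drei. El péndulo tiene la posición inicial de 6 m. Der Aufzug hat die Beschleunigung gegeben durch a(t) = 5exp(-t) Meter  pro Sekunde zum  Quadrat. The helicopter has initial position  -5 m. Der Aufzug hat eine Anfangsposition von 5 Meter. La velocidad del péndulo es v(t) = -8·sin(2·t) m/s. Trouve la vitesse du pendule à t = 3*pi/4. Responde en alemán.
Wir haben die Geschwindigkeit v(t) = -8·sin(2·t). Durch Einsetzen von t = 3*pi/4: v(3*pi/4) = 8.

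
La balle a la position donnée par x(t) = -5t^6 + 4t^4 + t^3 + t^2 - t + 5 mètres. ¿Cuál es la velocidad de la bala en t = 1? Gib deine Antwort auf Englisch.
Starting from position x(t) = -5·t^6 + 4·t^4 + t^3 + t^2 - t + 5, we take 1 derivative. Taking d/dt of x(t), we find v(t) = -30·t^5 + 16·t^3 + 3·t^2 + 2·t - 1. We have velocity v(t) = -30·t^5 + 16·t^3 + 3·t^2 + 2·t - 1. Substituting t = 1: v(1) = -10.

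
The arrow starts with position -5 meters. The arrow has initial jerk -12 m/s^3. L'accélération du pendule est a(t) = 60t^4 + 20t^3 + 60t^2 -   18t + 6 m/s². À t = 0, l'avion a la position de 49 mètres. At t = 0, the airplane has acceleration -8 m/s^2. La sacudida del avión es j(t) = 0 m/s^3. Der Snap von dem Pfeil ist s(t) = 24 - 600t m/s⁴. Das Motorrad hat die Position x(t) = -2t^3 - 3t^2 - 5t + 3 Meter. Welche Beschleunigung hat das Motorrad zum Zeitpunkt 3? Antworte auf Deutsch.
Ausgehend von der Position x(t) = -2·t^3 - 3·t^2 - 5·t + 3, nehmen wir 2 Ableitungen. Mit d/dt von x(t) finden wir v(t) = -6·t^2 - 6·t - 5. Die Ableitung von der Geschwindigkeit ergibt die Beschleunigung: a(t) = -12·t - 6. Aus der Gleichung für die Beschleunigung a(t) = -12·t - 6, setzen wir t = 3 ein und erhalten a = -42.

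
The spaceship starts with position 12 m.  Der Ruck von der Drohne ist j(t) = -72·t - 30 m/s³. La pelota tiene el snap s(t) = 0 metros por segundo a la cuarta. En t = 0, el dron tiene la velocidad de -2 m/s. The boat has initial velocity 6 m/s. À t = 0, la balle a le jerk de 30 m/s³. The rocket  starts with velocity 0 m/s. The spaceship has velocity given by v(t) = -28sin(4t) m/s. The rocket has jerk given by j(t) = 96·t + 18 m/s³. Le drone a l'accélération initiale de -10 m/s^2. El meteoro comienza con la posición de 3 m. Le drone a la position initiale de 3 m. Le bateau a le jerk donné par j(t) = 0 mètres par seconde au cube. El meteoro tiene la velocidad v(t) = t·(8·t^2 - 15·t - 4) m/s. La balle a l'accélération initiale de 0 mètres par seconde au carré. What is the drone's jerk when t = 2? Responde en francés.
Nous avons le jerk j(t) = -72·t - 30. En substituant t = 2: j(2) = -174.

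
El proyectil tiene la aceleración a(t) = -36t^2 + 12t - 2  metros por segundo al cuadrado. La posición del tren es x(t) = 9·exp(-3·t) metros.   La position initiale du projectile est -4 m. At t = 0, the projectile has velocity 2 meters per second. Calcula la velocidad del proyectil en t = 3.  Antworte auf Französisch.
Nous devons intégrer notre équation de l'accélération a(t) = -36·t^2 + 12·t - 2 1 fois. En intégrant l'accélération et en utilisant la condition initiale v(0) = 2, nous obtenons v(t) = -12·t^3 + 6·t^2 - 2·t + 2. Nous avons la vitesse v(t) = -12·t^3 + 6·t^2 - 2·t + 2. En substituant t = 3: v(3) = -274.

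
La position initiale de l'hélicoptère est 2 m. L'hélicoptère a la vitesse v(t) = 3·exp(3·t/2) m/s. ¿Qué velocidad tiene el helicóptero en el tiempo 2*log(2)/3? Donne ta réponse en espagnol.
Usando v(t) = 3·exp(3·t/2) y sustituyendo t = 2*log(2)/3, encontramos v = 6.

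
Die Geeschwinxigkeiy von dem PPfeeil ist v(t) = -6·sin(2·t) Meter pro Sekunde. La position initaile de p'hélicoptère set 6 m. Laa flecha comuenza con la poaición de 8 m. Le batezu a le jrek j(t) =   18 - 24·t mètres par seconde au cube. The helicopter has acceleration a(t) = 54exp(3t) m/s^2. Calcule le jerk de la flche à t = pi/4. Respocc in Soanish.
Debemos derivar nuestra ecuación de la velocidad v(t) = -6·sin(2·t) 2 veces. Tomando d/dt de v(t), encontramos a(t) = -12·cos(2·t). Derivando la aceleración, obtenemos la sacudida: j(t) = 24·sin(2·t). Usando j(t) = 24·sin(2·t) y sustituyendo t = pi/4, encontramos j = 24.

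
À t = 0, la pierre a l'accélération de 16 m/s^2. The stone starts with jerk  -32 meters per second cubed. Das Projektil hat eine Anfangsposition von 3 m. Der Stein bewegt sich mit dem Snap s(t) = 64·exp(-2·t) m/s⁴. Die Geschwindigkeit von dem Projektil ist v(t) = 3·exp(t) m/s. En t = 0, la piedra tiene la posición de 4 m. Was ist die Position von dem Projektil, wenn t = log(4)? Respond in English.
To find the answer, we compute 1 antiderivative of v(t) = 3·exp(t). Taking ∫v(t)dt and applying x(0) = 3, we find x(t) = 3·exp(t). Using x(t) = 3·exp(t) and substituting t = log(4), we find x = 12.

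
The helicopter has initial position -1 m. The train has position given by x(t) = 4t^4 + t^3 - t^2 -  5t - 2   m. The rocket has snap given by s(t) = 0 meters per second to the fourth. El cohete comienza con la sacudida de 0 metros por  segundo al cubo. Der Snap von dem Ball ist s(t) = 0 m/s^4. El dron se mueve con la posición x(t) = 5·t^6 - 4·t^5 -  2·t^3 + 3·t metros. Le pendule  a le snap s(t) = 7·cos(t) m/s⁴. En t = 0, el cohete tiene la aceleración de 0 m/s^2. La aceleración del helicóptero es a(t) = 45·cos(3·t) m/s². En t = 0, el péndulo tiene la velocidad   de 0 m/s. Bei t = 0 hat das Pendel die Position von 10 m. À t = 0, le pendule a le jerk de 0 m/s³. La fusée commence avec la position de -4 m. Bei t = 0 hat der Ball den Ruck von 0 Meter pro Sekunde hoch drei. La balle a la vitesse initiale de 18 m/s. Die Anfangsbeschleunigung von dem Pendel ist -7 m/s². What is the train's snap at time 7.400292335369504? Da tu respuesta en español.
Debemos derivar nuestra ecuación de la posición x(t) = 4·t^4 + t^3 - t^2 - 5·t - 2 4 veces. Derivando la posición, obtenemos la velocidad: v(t) = 16·t^3 + 3·t^2 - 2·t - 5. Tomando d/dt de v(t), encontramos a(t) = 48·t^2 + 6·t - 2. La derivada de la aceleración da la sacudida: j(t) = 96·t + 6. Derivando la sacudida, obtenemos el snap: s(t) = 96. Tenemos el snap s(t) = 96. Sustituyendo t = 7.400292335369504: s(7.400292335369504) = 96.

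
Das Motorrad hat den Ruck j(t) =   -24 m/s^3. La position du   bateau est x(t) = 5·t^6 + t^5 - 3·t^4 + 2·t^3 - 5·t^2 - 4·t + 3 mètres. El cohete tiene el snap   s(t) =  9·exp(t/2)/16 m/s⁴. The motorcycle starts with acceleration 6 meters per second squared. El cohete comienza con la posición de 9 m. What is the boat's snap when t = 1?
We must differentiate our position equation x(t) = 5·t^6 + t^5 - 3·t^4 + 2·t^3 - 5·t^2 - 4·t + 3 4 times. Differentiating position, we get velocity: v(t) = 30·t^5 + 5·t^4 - 12·t^3 + 6·t^2 - 10·t - 4. Taking d/dt of v(t), we find a(t) = 150·t^4 + 20·t^3 - 36·t^2 + 12·t - 10. The derivative of acceleration gives jerk: j(t) = 600·t^3 + 60·t^2 - 72·t + 12. Taking d/dt of j(t), we find s(t) = 1800·t^2 + 120·t - 72. From the given snap equation s(t) = 1800·t^2 + 120·t - 72, we substitute t = 1 to get s = 1848.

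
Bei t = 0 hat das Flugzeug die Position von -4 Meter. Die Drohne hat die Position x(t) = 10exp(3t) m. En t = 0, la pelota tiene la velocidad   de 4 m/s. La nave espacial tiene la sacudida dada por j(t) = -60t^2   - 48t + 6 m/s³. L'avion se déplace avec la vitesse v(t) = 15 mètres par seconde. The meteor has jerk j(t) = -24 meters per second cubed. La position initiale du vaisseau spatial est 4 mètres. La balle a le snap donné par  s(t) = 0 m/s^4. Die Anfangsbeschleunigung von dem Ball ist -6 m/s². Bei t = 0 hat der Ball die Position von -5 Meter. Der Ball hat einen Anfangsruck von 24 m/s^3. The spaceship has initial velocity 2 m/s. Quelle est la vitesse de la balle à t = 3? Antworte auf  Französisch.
En partant du snap s(t) = 0, nous prenons 3 primitives. En prenant ∫s(t)dt et en appliquant j(0) = 24, nous trouvons j(t) = 24. La primitive du jerk est l'accélération. En utilisant a(0) = -6, nous obtenons a(t) = 24·t - 6. L'intégrale de l'accélération, avec v(0) = 4, donne la vitesse: v(t) = 12·t^2 - 6·t + 4. En utilisant v(t) = 12·t^2 - 6·t + 4 et en substituant t = 3, nous trouvons v = 94.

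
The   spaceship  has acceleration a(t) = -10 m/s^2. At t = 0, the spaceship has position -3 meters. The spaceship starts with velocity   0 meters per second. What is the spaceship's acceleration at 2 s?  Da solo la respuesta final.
a(2) = -10.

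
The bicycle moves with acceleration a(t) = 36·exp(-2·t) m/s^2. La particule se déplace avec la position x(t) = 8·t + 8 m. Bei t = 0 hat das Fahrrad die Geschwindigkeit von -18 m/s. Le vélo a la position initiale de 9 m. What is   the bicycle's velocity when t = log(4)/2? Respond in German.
Ausgehend von der Beschleunigung a(t) = 36·exp(-2·t), nehmen wir 1 Integral. Durch Integration von der Beschleunigung und Verwendung der Anfangsbedingung v(0) = -18, erhalten wir v(t) = -18·exp(-2·t). Aus der Gleichung für die Geschwindigkeit v(t) = -18·exp(-2·t), setzen wir t = log(4)/2 ein und erhalten v = -9/2.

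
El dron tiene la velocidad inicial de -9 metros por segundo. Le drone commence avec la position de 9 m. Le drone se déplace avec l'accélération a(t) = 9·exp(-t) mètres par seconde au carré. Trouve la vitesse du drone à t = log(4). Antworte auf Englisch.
To solve this, we need to take 1 antiderivative of our acceleration equation a(t) = 9·exp(-t). Integrating acceleration and using the initial condition v(0) = -9, we get v(t) = -9·exp(-t). From the given velocity equation v(t) = -9·exp(-t), we substitute t = log(4) to get v = -9/4.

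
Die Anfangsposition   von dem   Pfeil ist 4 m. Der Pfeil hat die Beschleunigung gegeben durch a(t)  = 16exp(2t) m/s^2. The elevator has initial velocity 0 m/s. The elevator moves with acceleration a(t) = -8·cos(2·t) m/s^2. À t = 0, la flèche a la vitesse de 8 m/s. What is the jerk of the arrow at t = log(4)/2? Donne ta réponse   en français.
En partant de l'accélération a(t) = 16·exp(2·t), nous prenons 1 dérivée. En dérivant l'accélération, nous obtenons le jerk: j(t) = 32·exp(2·t). En utilisant j(t) = 32·exp(2·t) et en substituant t = log(4)/2, nous trouvons j = 128.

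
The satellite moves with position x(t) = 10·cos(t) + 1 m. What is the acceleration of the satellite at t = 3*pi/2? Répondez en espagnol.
Debemos derivar nuestra ecuación de la posición x(t) = 10·cos(t) + 1 2 veces. Tomando d/dt de x(t), encontramos v(t) = -10·sin(t). Tomando d/dt de v(t), encontramos a(t) = -10·cos(t). Usando a(t) = -10·cos(t) y sustituyendo t = 3*pi/2, encontramos a = 0.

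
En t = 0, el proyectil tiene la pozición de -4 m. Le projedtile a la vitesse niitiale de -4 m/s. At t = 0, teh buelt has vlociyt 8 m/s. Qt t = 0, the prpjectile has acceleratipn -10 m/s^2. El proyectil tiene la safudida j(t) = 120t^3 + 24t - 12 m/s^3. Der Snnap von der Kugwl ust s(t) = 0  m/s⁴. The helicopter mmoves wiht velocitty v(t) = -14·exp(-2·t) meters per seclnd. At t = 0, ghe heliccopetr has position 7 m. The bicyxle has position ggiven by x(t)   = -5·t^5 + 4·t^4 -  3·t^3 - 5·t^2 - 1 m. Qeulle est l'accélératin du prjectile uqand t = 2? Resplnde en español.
Debemos encontrar la integral de nuestra ecuación de la sacudida j(t) = 120·t^3 + 24·t - 12 1 vez. Tomando ∫j(t)dt y aplicando a(0) = -10, encontramos a(t) = 30·t^4 + 12·t^2 - 12·t - 10. De la ecuación de la aceleración a(t) = 30·t^4 + 12·t^2 - 12·t - 10, sustituimos t = 2 para obtener a = 494.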